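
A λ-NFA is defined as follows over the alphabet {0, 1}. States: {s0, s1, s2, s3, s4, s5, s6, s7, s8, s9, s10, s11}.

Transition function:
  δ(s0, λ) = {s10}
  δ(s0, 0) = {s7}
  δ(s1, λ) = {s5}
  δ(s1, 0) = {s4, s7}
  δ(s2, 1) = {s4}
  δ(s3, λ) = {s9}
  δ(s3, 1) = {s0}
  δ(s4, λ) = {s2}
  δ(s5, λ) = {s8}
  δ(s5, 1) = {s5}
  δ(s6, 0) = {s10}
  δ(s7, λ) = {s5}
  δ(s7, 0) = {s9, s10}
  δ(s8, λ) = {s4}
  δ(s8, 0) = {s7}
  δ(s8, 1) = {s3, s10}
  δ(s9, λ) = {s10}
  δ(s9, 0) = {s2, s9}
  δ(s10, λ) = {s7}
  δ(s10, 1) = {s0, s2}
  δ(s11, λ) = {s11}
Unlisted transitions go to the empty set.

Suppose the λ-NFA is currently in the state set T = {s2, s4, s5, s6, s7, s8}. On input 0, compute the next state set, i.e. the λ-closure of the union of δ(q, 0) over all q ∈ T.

s6 on 0 → {s10}.
s7 on 0 → {s9, s10}.
s8 on 0 → {s7}.
No 0-transition from s2, s4, s5.
Union after reading 0: {s7, s9, s10}.
Now take the λ-closure:
From s7 via λ: add s5.
From s5 via λ: add s8.
From s8 via λ: add s4.
From s4 via λ: add s2.
No new states can be added; the closed set is {s2, s4, s5, s7, s8, s9, s10}.

{s2, s4, s5, s7, s8, s9, s10}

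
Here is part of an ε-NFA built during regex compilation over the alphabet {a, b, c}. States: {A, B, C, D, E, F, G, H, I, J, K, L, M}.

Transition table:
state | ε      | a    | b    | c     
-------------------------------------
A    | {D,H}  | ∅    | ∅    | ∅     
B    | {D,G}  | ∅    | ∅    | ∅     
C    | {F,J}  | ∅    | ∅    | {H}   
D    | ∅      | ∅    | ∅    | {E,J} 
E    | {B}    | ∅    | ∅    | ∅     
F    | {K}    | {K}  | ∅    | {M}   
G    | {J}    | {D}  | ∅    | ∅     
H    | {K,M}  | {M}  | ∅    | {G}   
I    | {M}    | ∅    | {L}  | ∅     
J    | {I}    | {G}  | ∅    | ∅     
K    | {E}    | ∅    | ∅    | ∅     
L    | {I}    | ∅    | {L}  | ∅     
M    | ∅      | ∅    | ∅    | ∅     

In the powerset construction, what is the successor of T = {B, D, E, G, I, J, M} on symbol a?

G on a → {D}.
J on a → {G}.
No a-transition from B, D, E, I, M.
Union after reading a: {D, G}.
Now take the ε-closure:
From G via ε: add J.
From J via ε: add I.
From I via ε: add M.
No new states can be added; the closed set is {D, G, I, J, M}.

{D, G, I, J, M}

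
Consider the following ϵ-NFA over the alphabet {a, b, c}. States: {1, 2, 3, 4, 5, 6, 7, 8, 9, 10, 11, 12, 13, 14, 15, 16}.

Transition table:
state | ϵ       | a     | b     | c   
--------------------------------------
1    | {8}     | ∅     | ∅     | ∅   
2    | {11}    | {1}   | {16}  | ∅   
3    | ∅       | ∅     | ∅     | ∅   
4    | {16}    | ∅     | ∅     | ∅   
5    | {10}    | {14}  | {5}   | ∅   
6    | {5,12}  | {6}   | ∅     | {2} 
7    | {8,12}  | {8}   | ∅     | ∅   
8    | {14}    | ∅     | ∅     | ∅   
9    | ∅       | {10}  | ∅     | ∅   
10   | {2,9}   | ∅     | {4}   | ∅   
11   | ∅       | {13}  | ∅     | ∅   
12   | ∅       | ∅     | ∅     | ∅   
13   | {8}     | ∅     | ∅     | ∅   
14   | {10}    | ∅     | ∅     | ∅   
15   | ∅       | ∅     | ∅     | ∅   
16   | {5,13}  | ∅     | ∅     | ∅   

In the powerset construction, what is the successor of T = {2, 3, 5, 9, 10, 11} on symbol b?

2 on b → {16}.
5 on b → {5}.
10 on b → {4}.
No b-transition from 3, 9, 11.
Union after reading b: {4, 5, 16}.
Now take the ϵ-closure:
From 5 via ϵ: add 10.
From 16 via ϵ: add 13.
From 10 via ϵ: add 2, 9.
From 13 via ϵ: add 8.
From 2 via ϵ: add 11.
From 8 via ϵ: add 14.
No new states can be added; the closed set is {2, 4, 5, 8, 9, 10, 11, 13, 14, 16}.

{2, 4, 5, 8, 9, 10, 11, 13, 14, 16}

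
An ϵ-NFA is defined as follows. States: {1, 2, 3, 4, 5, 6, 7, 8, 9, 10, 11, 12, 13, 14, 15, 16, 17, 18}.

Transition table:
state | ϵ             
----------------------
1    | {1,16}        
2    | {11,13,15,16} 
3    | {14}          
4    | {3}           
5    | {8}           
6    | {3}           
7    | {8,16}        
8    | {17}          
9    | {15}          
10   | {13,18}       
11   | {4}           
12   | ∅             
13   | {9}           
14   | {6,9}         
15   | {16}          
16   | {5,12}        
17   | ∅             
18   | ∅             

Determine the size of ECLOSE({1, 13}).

Start with {1, 13}.
From 1 via ϵ: add 16.
From 13 via ϵ: add 9.
From 9 via ϵ: add 15.
From 16 via ϵ: add 5, 12.
From 5 via ϵ: add 8.
From 8 via ϵ: add 17.
ϵ-closure = {1, 5, 8, 9, 12, 13, 15, 16, 17}, which has 9 states.

9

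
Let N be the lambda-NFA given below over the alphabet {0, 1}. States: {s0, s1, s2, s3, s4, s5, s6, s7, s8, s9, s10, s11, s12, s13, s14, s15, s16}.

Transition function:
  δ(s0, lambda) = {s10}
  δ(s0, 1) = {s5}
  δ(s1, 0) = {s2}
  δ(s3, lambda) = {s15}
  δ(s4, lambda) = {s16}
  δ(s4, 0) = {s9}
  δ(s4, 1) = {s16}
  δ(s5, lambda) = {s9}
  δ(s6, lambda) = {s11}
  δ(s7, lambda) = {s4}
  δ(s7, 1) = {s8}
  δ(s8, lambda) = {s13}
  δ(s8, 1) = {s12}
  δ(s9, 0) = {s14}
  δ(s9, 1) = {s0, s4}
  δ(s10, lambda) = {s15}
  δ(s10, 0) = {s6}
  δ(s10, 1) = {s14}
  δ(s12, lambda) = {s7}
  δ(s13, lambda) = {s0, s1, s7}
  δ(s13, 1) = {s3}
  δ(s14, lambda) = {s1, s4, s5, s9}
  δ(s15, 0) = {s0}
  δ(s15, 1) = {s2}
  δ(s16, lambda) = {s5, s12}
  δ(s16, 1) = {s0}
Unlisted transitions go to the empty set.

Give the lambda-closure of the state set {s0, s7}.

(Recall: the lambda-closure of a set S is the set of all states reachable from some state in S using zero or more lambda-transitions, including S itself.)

{s0, s4, s5, s7, s9, s10, s12, s15, s16}

Start with {s0, s7}.
From s0 via lambda: add s10.
From s7 via lambda: add s4.
From s4 via lambda: add s16.
From s10 via lambda: add s15.
From s16 via lambda: add s5, s12.
From s5 via lambda: add s9.
No new states can be added; the closed set is {s0, s4, s5, s7, s9, s10, s12, s15, s16}.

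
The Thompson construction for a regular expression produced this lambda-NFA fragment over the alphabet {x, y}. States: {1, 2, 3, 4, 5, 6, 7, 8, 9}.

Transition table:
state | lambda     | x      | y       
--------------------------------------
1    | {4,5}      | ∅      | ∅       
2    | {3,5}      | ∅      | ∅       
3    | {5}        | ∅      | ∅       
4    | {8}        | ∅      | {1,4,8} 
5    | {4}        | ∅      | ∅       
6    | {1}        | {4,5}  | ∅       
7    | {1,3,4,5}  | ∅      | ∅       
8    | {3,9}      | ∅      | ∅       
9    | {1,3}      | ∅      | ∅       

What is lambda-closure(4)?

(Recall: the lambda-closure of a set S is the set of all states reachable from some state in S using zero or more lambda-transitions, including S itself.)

{1, 3, 4, 5, 8, 9}

Start with {4}.
From 4 via lambda: add 8.
From 8 via lambda: add 3, 9.
From 3 via lambda: add 5.
From 9 via lambda: add 1.
No new states can be added; the closed set is {1, 3, 4, 5, 8, 9}.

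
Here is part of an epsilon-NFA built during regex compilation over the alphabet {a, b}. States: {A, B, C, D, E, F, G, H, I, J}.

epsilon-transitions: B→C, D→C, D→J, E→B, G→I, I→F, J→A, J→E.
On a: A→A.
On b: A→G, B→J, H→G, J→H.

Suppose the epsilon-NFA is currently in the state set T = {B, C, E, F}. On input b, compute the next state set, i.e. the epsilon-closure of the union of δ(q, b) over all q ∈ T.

B on b → {J}.
No b-transition from C, E, F.
Union after reading b: {J}.
Now take the epsilon-closure:
From J via epsilon: add A, E.
From E via epsilon: add B.
From B via epsilon: add C.
No new states can be added; the closed set is {A, B, C, E, J}.

{A, B, C, E, J}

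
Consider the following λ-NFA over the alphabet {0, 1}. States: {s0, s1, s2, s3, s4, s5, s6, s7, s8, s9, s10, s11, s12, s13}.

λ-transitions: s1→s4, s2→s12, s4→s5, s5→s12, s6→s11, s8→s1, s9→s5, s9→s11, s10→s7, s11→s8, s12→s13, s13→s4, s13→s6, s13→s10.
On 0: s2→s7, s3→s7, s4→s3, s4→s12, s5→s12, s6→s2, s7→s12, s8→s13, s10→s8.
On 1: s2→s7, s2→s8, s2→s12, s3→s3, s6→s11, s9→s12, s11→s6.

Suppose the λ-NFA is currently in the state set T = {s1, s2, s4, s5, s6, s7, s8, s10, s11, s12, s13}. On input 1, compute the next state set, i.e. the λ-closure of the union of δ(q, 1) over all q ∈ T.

s2 on 1 → {s7, s8, s12}.
s6 on 1 → {s11}.
s11 on 1 → {s6}.
No 1-transition from s1, s4, s5, s7, s8, s10, s12, s13.
Union after reading 1: {s6, s7, s8, s11, s12}.
Now take the λ-closure:
From s8 via λ: add s1.
From s12 via λ: add s13.
From s1 via λ: add s4.
From s13 via λ: add s10.
From s4 via λ: add s5.
No new states can be added; the closed set is {s1, s4, s5, s6, s7, s8, s10, s11, s12, s13}.

{s1, s4, s5, s6, s7, s8, s10, s11, s12, s13}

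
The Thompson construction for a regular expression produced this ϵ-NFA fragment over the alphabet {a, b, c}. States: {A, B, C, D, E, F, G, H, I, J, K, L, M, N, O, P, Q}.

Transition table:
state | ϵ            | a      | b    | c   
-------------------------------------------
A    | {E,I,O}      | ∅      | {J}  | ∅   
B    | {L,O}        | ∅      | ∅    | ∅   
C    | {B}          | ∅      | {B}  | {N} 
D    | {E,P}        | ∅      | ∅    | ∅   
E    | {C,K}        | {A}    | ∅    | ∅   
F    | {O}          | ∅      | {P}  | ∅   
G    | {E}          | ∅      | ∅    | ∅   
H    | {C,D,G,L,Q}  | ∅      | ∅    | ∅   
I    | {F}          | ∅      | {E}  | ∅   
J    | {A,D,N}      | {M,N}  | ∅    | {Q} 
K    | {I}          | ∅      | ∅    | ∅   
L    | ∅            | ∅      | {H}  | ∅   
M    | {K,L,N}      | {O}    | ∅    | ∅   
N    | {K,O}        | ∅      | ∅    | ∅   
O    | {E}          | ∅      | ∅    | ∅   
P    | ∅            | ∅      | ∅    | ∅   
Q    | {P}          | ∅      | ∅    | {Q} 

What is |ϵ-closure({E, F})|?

8

Start with {E, F}.
From E via ϵ: add C, K.
From F via ϵ: add O.
From C via ϵ: add B.
From K via ϵ: add I.
From B via ϵ: add L.
ϵ-closure = {B, C, E, F, I, K, L, O}, which has 8 states.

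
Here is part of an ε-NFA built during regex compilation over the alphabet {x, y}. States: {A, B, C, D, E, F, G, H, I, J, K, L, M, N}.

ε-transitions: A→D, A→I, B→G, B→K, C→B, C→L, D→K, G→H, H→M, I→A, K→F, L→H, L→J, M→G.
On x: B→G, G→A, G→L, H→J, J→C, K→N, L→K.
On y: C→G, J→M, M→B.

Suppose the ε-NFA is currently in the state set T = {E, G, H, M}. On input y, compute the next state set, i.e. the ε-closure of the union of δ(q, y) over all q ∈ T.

{B, F, G, H, K, M}

M on y → {B}.
No y-transition from E, G, H.
Union after reading y: {B}.
Now take the ε-closure:
From B via ε: add G, K.
From G via ε: add H.
From K via ε: add F.
From H via ε: add M.
No new states can be added; the closed set is {B, F, G, H, K, M}.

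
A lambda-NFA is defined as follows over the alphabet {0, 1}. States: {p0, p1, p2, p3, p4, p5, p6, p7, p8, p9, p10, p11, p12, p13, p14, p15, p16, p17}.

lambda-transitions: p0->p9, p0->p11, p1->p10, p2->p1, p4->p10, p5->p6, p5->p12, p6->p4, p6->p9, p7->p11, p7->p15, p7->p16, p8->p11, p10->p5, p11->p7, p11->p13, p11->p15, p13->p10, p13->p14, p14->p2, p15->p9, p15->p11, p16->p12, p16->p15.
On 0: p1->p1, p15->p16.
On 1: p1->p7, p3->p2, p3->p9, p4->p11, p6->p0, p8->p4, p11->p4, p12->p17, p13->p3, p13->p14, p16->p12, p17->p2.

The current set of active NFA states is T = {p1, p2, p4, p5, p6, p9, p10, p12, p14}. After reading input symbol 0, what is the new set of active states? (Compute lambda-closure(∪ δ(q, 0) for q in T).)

{p1, p4, p5, p6, p9, p10, p12}

p1 on 0 → {p1}.
No 0-transition from p2, p4, p5, p6, p9, p10, p12, p14.
Union after reading 0: {p1}.
Now take the lambda-closure:
From p1 via lambda: add p10.
From p10 via lambda: add p5.
From p5 via lambda: add p6, p12.
From p6 via lambda: add p4, p9.
No new states can be added; the closed set is {p1, p4, p5, p6, p9, p10, p12}.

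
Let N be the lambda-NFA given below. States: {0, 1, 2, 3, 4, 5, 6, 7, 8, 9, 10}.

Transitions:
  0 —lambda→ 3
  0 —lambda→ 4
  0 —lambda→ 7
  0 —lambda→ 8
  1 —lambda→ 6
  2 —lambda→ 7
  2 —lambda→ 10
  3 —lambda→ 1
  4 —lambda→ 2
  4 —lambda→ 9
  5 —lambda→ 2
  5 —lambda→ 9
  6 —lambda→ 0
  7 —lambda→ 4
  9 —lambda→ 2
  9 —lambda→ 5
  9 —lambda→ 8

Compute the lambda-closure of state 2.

Start with {2}.
From 2 via lambda: add 7, 10.
From 7 via lambda: add 4.
From 4 via lambda: add 9.
From 9 via lambda: add 5, 8.
No new states can be added; the closed set is {2, 4, 5, 7, 8, 9, 10}.

{2, 4, 5, 7, 8, 9, 10}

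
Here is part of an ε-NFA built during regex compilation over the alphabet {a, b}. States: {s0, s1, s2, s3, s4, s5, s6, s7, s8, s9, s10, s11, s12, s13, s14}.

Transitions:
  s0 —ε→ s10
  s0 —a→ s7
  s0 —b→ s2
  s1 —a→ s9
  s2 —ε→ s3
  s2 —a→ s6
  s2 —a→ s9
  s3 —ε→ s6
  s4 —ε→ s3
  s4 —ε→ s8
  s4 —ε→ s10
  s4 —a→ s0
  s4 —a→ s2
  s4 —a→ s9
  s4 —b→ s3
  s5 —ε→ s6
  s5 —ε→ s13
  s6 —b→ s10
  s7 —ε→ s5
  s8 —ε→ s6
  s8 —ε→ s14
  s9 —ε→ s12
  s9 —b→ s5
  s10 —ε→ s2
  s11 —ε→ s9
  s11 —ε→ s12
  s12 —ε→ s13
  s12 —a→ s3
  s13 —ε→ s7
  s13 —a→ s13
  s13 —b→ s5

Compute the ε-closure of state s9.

{s5, s6, s7, s9, s12, s13}

Start with {s9}.
From s9 via ε: add s12.
From s12 via ε: add s13.
From s13 via ε: add s7.
From s7 via ε: add s5.
From s5 via ε: add s6.
No new states can be added; the closed set is {s5, s6, s7, s9, s12, s13}.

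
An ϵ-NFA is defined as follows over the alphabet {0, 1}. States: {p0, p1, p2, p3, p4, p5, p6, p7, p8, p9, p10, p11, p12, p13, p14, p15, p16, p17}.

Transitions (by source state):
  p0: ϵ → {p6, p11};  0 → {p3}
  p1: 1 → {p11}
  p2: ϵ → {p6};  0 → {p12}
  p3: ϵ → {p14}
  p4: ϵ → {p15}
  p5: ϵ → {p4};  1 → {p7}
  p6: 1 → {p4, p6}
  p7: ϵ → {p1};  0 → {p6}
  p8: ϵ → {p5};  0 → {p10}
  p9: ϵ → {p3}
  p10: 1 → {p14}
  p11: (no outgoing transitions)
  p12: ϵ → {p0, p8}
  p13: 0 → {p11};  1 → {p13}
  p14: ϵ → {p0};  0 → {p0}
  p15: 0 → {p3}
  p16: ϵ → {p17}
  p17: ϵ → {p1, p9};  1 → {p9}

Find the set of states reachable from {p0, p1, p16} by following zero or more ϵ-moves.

Start with {p0, p1, p16}.
From p0 via ϵ: add p6, p11.
From p16 via ϵ: add p17.
From p17 via ϵ: add p9.
From p9 via ϵ: add p3.
From p3 via ϵ: add p14.
No new states can be added; the closed set is {p0, p1, p3, p6, p9, p11, p14, p16, p17}.

{p0, p1, p3, p6, p9, p11, p14, p16, p17}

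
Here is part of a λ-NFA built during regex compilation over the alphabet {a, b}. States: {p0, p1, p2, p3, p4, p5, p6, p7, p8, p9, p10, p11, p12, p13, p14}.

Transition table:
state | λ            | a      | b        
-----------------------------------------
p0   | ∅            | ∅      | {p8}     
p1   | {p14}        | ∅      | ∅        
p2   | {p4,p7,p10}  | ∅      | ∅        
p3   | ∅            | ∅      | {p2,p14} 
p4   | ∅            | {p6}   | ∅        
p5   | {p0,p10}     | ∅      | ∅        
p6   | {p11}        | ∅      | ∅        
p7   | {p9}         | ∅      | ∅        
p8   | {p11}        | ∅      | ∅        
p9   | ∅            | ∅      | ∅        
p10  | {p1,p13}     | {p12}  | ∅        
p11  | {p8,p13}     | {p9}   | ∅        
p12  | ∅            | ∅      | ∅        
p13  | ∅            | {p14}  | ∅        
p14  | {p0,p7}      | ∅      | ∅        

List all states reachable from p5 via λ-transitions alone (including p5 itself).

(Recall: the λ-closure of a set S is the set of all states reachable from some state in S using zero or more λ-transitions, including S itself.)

{p0, p1, p5, p7, p9, p10, p13, p14}

Start with {p5}.
From p5 via λ: add p0, p10.
From p10 via λ: add p1, p13.
From p1 via λ: add p14.
From p14 via λ: add p7.
From p7 via λ: add p9.
No new states can be added; the closed set is {p0, p1, p5, p7, p9, p10, p13, p14}.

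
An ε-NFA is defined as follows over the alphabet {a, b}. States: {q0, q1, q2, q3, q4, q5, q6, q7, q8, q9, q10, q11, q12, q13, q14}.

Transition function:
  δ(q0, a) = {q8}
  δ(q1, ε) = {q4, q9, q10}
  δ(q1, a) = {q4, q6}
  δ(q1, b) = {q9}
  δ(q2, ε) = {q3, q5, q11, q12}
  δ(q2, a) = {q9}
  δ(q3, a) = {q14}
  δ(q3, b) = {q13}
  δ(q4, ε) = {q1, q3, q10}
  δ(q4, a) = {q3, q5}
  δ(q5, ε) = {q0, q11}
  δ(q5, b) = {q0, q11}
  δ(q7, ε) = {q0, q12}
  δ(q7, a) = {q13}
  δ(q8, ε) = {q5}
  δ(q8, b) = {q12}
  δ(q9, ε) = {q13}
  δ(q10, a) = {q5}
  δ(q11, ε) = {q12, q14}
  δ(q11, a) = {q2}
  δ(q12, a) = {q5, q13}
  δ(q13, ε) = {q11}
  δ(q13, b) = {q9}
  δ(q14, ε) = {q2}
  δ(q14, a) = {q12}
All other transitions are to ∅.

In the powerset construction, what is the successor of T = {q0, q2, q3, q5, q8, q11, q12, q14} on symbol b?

{q0, q2, q3, q5, q11, q12, q13, q14}

q3 on b → {q13}.
q5 on b → {q0, q11}.
q8 on b → {q12}.
No b-transition from q0, q2, q11, q12, q14.
Union after reading b: {q0, q11, q12, q13}.
Now take the ε-closure:
From q11 via ε: add q14.
From q14 via ε: add q2.
From q2 via ε: add q3, q5.
No new states can be added; the closed set is {q0, q2, q3, q5, q11, q12, q13, q14}.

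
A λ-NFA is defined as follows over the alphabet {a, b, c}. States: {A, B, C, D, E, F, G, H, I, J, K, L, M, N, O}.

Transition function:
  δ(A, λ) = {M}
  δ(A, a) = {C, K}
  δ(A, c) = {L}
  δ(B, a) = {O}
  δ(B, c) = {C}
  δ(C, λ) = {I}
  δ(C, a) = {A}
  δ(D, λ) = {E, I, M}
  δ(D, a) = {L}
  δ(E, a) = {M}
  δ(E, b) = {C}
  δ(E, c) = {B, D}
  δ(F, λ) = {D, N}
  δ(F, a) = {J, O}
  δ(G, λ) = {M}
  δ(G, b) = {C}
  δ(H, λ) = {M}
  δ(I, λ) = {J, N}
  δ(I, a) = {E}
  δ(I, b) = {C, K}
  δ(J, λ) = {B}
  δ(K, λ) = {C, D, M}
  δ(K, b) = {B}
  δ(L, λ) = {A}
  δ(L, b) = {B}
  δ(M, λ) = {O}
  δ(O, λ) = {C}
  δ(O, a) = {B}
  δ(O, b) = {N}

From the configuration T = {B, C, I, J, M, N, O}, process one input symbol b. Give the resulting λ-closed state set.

{B, C, D, E, I, J, K, M, N, O}

I on b → {C, K}.
O on b → {N}.
No b-transition from B, C, J, M, N.
Union after reading b: {C, K, N}.
Now take the λ-closure:
From C via λ: add I.
From K via λ: add D, M.
From D via λ: add E.
From I via λ: add J.
From M via λ: add O.
From J via λ: add B.
No new states can be added; the closed set is {B, C, D, E, I, J, K, M, N, O}.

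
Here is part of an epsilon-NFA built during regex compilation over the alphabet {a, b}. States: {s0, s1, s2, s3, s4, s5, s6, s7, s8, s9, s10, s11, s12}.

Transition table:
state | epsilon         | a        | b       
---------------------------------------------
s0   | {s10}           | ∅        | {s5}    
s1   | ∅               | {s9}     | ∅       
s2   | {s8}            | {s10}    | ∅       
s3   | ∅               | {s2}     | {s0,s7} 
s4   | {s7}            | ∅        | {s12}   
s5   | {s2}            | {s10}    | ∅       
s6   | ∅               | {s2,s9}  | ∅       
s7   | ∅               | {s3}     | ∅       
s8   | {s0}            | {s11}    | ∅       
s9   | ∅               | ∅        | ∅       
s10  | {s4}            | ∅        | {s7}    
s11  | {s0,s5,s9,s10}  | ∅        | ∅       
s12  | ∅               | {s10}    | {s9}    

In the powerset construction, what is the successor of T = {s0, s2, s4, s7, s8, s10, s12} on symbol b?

s0 on b → {s5}.
s4 on b → {s12}.
s10 on b → {s7}.
s12 on b → {s9}.
No b-transition from s2, s7, s8.
Union after reading b: {s5, s7, s9, s12}.
Now take the epsilon-closure:
From s5 via epsilon: add s2.
From s2 via epsilon: add s8.
From s8 via epsilon: add s0.
From s0 via epsilon: add s10.
From s10 via epsilon: add s4.
No new states can be added; the closed set is {s0, s2, s4, s5, s7, s8, s9, s10, s12}.

{s0, s2, s4, s5, s7, s8, s9, s10, s12}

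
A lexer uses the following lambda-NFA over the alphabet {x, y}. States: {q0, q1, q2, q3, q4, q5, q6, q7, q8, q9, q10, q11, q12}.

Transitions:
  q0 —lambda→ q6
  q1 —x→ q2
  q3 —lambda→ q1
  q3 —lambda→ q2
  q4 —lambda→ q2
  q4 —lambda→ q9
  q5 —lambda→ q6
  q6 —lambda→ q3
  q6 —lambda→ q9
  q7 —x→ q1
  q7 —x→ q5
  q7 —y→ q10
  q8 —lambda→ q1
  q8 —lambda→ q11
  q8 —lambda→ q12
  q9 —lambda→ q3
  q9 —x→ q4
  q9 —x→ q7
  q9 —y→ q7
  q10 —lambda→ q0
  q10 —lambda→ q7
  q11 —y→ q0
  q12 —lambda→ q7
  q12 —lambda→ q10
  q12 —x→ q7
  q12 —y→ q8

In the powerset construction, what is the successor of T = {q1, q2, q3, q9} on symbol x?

{q1, q2, q3, q4, q7, q9}

q1 on x → {q2}.
q9 on x → {q4, q7}.
No x-transition from q2, q3.
Union after reading x: {q2, q4, q7}.
Now take the lambda-closure:
From q4 via lambda: add q9.
From q9 via lambda: add q3.
From q3 via lambda: add q1.
No new states can be added; the closed set is {q1, q2, q3, q4, q7, q9}.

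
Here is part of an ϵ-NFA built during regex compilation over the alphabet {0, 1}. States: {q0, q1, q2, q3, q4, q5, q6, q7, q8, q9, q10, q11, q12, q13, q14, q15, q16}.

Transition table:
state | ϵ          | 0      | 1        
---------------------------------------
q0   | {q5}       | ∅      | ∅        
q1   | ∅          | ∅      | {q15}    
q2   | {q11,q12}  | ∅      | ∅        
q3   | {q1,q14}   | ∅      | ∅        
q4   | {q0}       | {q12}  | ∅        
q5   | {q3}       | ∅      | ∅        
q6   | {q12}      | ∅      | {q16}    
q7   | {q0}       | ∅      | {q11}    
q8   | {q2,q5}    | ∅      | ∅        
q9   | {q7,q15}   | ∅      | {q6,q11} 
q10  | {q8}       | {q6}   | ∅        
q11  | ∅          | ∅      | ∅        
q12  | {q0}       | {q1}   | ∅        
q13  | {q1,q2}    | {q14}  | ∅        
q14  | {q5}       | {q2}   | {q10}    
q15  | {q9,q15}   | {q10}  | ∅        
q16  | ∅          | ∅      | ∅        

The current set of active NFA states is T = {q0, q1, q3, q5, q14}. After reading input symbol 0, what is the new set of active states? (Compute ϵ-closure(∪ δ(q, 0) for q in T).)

{q0, q1, q2, q3, q5, q11, q12, q14}

q14 on 0 → {q2}.
No 0-transition from q0, q1, q3, q5.
Union after reading 0: {q2}.
Now take the ϵ-closure:
From q2 via ϵ: add q11, q12.
From q12 via ϵ: add q0.
From q0 via ϵ: add q5.
From q5 via ϵ: add q3.
From q3 via ϵ: add q1, q14.
No new states can be added; the closed set is {q0, q1, q2, q3, q5, q11, q12, q14}.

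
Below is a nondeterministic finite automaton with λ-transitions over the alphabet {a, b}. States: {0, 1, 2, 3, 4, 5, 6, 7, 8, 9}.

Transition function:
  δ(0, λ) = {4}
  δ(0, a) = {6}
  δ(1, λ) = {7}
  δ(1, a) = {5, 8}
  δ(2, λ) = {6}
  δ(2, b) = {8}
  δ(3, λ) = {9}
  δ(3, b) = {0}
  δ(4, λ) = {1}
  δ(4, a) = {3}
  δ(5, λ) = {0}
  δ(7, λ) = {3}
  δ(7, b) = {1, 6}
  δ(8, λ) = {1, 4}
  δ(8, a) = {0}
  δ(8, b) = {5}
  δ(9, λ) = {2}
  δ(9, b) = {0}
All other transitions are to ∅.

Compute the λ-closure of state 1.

Start with {1}.
From 1 via λ: add 7.
From 7 via λ: add 3.
From 3 via λ: add 9.
From 9 via λ: add 2.
From 2 via λ: add 6.
No new states can be added; the closed set is {1, 2, 3, 6, 7, 9}.

{1, 2, 3, 6, 7, 9}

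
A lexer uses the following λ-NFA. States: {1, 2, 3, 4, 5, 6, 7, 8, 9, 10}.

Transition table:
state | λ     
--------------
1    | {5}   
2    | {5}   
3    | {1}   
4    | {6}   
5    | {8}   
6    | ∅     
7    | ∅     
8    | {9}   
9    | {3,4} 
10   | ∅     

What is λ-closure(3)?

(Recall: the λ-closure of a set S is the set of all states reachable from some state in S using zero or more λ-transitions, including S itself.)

Start with {3}.
From 3 via λ: add 1.
From 1 via λ: add 5.
From 5 via λ: add 8.
From 8 via λ: add 9.
From 9 via λ: add 4.
From 4 via λ: add 6.
No new states can be added; the closed set is {1, 3, 4, 5, 6, 8, 9}.

{1, 3, 4, 5, 6, 8, 9}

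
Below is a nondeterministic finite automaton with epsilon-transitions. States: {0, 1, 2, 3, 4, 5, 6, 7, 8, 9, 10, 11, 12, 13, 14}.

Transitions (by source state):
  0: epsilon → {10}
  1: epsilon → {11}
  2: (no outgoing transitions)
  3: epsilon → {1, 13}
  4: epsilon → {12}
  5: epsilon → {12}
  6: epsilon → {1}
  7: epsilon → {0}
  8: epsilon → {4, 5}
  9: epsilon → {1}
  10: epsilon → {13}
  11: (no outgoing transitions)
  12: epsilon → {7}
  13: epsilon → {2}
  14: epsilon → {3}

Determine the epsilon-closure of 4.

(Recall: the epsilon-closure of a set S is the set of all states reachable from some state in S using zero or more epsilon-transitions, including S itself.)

{0, 2, 4, 7, 10, 12, 13}

Start with {4}.
From 4 via epsilon: add 12.
From 12 via epsilon: add 7.
From 7 via epsilon: add 0.
From 0 via epsilon: add 10.
From 10 via epsilon: add 13.
From 13 via epsilon: add 2.
No new states can be added; the closed set is {0, 2, 4, 7, 10, 12, 13}.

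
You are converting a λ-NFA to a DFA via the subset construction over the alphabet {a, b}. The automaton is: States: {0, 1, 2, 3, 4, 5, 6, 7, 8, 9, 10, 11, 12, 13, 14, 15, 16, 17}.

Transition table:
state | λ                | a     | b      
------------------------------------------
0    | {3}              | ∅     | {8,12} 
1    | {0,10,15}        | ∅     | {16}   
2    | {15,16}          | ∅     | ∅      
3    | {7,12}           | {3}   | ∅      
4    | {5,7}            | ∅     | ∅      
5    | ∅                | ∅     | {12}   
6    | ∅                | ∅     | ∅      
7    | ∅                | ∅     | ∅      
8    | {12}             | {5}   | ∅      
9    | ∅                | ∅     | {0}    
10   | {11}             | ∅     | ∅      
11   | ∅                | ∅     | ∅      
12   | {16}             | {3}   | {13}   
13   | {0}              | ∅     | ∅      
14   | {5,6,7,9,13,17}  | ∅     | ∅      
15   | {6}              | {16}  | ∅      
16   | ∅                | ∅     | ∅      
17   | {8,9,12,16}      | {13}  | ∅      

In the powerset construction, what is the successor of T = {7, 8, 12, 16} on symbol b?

{0, 3, 7, 12, 13, 16}

12 on b → {13}.
No b-transition from 7, 8, 16.
Union after reading b: {13}.
Now take the λ-closure:
From 13 via λ: add 0.
From 0 via λ: add 3.
From 3 via λ: add 7, 12.
From 12 via λ: add 16.
No new states can be added; the closed set is {0, 3, 7, 12, 13, 16}.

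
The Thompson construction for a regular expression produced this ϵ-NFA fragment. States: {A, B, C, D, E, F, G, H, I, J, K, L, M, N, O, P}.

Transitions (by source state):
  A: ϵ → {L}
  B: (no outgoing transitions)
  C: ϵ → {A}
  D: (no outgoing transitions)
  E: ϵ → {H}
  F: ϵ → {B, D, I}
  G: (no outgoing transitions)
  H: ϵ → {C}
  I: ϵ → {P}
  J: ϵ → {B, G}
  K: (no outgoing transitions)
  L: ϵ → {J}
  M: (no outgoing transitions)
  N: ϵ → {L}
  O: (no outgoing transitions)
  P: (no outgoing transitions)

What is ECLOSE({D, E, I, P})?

Start with {D, E, I, P}.
From E via ϵ: add H.
From H via ϵ: add C.
From C via ϵ: add A.
From A via ϵ: add L.
From L via ϵ: add J.
From J via ϵ: add B, G.
No new states can be added; the closed set is {A, B, C, D, E, G, H, I, J, L, P}.

{A, B, C, D, E, G, H, I, J, L, P}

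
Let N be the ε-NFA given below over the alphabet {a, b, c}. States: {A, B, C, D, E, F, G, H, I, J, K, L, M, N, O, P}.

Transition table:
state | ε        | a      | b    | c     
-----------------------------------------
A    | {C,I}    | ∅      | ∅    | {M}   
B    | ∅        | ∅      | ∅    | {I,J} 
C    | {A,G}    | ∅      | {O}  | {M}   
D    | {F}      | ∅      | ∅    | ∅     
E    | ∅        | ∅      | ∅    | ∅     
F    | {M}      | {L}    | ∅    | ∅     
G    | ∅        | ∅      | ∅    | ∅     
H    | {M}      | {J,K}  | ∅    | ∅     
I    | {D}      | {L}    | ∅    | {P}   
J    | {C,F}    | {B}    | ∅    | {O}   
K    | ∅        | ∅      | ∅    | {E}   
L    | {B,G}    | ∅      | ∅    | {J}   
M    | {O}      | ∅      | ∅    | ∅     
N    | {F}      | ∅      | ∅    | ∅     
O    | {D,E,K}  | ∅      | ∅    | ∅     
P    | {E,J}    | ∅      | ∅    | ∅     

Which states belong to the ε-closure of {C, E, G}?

{A, C, D, E, F, G, I, K, M, O}

Start with {C, E, G}.
From C via ε: add A.
From A via ε: add I.
From I via ε: add D.
From D via ε: add F.
From F via ε: add M.
From M via ε: add O.
From O via ε: add K.
No new states can be added; the closed set is {A, C, D, E, F, G, I, K, M, O}.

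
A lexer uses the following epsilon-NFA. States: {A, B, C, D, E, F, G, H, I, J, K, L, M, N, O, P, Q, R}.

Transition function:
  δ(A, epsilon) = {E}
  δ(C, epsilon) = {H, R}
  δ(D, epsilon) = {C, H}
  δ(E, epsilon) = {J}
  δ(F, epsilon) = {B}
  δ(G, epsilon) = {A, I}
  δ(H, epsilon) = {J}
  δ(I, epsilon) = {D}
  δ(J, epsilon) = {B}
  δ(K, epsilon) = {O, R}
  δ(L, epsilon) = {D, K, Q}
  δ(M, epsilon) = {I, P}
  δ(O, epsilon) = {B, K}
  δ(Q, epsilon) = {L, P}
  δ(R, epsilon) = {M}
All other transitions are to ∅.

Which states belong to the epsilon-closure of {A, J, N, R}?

Start with {A, J, N, R}.
From A via epsilon: add E.
From J via epsilon: add B.
From R via epsilon: add M.
From M via epsilon: add I, P.
From I via epsilon: add D.
From D via epsilon: add C, H.
No new states can be added; the closed set is {A, B, C, D, E, H, I, J, M, N, P, R}.

{A, B, C, D, E, H, I, J, M, N, P, R}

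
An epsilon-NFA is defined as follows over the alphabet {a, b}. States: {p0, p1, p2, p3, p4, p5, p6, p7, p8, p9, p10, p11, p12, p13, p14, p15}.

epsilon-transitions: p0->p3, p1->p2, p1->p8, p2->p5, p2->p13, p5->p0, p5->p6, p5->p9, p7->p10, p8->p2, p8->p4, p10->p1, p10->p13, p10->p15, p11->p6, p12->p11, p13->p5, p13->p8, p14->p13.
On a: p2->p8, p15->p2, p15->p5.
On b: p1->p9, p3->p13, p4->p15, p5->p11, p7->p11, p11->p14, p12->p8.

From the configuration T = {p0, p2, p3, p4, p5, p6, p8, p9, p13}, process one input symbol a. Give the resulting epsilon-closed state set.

p2 on a → {p8}.
No a-transition from p0, p3, p4, p5, p6, p8, p9, p13.
Union after reading a: {p8}.
Now take the epsilon-closure:
From p8 via epsilon: add p2, p4.
From p2 via epsilon: add p5, p13.
From p5 via epsilon: add p0, p6, p9.
From p0 via epsilon: add p3.
No new states can be added; the closed set is {p0, p2, p3, p4, p5, p6, p8, p9, p13}.

{p0, p2, p3, p4, p5, p6, p8, p9, p13}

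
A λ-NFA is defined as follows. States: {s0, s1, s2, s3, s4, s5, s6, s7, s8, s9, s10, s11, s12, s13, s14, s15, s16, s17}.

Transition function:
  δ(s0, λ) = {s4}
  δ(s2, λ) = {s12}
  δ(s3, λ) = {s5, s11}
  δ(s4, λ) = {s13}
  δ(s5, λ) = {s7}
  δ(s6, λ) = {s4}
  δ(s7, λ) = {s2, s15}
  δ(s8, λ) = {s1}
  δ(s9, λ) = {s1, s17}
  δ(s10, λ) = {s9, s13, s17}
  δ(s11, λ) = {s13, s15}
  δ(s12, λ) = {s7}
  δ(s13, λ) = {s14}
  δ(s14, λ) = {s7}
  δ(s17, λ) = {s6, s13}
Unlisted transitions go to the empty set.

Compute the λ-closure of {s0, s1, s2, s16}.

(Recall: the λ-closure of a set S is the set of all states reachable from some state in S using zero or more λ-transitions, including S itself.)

{s0, s1, s2, s4, s7, s12, s13, s14, s15, s16}

Start with {s0, s1, s2, s16}.
From s0 via λ: add s4.
From s2 via λ: add s12.
From s4 via λ: add s13.
From s12 via λ: add s7.
From s7 via λ: add s15.
From s13 via λ: add s14.
No new states can be added; the closed set is {s0, s1, s2, s4, s7, s12, s13, s14, s15, s16}.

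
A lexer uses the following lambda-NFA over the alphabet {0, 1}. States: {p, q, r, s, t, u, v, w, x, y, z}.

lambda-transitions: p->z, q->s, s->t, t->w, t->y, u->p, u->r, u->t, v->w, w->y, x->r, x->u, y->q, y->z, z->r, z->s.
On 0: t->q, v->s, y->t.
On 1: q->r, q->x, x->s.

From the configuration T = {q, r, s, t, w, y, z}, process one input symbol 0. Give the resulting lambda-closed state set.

{q, r, s, t, w, y, z}

t on 0 → {q}.
y on 0 → {t}.
No 0-transition from q, r, s, w, z.
Union after reading 0: {q, t}.
Now take the lambda-closure:
From q via lambda: add s.
From t via lambda: add w, y.
From y via lambda: add z.
From z via lambda: add r.
No new states can be added; the closed set is {q, r, s, t, w, y, z}.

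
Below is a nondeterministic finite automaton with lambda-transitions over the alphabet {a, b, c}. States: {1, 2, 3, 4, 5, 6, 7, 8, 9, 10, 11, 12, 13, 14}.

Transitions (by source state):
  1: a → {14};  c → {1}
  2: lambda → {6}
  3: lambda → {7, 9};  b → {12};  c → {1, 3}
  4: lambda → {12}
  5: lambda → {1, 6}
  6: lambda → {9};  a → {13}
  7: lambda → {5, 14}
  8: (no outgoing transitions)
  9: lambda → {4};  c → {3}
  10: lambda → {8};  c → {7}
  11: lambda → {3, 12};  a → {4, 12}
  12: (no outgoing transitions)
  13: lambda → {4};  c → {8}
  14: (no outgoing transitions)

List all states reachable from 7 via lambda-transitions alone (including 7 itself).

{1, 4, 5, 6, 7, 9, 12, 14}

Start with {7}.
From 7 via lambda: add 5, 14.
From 5 via lambda: add 1, 6.
From 6 via lambda: add 9.
From 9 via lambda: add 4.
From 4 via lambda: add 12.
No new states can be added; the closed set is {1, 4, 5, 6, 7, 9, 12, 14}.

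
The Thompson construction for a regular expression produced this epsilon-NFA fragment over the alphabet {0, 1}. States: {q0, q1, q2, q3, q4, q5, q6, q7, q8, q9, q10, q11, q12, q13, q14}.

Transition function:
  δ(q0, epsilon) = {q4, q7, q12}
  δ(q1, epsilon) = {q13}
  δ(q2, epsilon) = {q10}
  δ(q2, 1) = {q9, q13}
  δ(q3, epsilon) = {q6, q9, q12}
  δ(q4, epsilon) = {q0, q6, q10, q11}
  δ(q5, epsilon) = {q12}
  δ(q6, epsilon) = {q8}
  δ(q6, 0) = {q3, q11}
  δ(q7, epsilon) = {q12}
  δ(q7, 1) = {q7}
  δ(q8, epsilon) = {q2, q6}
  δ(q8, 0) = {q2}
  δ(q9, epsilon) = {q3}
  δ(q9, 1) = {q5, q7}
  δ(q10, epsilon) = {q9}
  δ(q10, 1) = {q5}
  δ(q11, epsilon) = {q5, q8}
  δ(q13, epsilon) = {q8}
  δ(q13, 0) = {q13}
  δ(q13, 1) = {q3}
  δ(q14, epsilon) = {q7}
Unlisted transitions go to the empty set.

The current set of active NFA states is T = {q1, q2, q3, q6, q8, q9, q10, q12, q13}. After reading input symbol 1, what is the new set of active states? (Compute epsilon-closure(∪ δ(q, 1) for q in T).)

{q2, q3, q5, q6, q7, q8, q9, q10, q12, q13}

q2 on 1 → {q9, q13}.
q9 on 1 → {q5, q7}.
q10 on 1 → {q5}.
q13 on 1 → {q3}.
No 1-transition from q1, q3, q6, q8, q12.
Union after reading 1: {q3, q5, q7, q9, q13}.
Now take the epsilon-closure:
From q3 via epsilon: add q6, q12.
From q13 via epsilon: add q8.
From q8 via epsilon: add q2.
From q2 via epsilon: add q10.
No new states can be added; the closed set is {q2, q3, q5, q6, q7, q8, q9, q10, q12, q13}.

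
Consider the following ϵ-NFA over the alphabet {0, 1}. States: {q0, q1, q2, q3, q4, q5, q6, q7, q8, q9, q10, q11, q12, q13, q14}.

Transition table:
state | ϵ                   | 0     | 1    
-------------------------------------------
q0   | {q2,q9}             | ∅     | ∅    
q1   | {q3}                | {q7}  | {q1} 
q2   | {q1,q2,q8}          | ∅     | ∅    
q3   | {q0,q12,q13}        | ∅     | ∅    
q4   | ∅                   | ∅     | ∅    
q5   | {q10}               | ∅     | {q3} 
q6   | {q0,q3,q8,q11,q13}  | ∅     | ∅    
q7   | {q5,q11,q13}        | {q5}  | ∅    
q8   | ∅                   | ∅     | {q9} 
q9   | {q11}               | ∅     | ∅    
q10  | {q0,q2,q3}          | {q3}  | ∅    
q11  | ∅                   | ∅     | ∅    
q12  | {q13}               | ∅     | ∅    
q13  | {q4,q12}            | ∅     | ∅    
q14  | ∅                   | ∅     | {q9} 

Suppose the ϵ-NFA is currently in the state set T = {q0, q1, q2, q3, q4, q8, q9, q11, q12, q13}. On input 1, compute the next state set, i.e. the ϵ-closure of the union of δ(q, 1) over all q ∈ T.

q1 on 1 → {q1}.
q8 on 1 → {q9}.
No 1-transition from q0, q2, q3, q4, q9, q11, q12, q13.
Union after reading 1: {q1, q9}.
Now take the ϵ-closure:
From q1 via ϵ: add q3.
From q9 via ϵ: add q11.
From q3 via ϵ: add q0, q12, q13.
From q0 via ϵ: add q2.
From q13 via ϵ: add q4.
From q2 via ϵ: add q8.
No new states can be added; the closed set is {q0, q1, q2, q3, q4, q8, q9, q11, q12, q13}.

{q0, q1, q2, q3, q4, q8, q9, q11, q12, q13}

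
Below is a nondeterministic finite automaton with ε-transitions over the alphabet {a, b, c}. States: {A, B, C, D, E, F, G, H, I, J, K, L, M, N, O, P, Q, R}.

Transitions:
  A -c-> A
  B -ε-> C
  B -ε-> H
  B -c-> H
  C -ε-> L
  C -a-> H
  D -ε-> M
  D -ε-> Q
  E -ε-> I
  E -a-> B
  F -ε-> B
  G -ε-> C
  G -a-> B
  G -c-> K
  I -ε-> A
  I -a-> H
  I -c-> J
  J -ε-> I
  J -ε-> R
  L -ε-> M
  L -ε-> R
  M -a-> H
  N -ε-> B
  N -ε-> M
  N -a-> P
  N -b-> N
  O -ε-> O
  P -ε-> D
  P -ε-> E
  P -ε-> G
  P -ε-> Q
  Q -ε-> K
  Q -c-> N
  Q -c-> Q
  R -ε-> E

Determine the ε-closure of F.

{A, B, C, E, F, H, I, L, M, R}

Start with {F}.
From F via ε: add B.
From B via ε: add C, H.
From C via ε: add L.
From L via ε: add M, R.
From R via ε: add E.
From E via ε: add I.
From I via ε: add A.
No new states can be added; the closed set is {A, B, C, E, F, H, I, L, M, R}.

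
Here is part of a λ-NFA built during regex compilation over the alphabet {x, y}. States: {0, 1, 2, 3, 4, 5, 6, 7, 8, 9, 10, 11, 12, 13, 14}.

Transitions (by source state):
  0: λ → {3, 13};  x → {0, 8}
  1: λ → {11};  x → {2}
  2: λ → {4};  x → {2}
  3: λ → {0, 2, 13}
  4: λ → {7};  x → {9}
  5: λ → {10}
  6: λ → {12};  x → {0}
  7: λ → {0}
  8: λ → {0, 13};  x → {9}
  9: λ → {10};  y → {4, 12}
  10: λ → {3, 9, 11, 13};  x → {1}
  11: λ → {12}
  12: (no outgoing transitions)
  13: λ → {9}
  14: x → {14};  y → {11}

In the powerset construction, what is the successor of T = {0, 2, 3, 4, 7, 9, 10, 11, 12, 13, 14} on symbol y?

{0, 2, 3, 4, 7, 9, 10, 11, 12, 13}

9 on y → {4, 12}.
14 on y → {11}.
No y-transition from 0, 2, 3, 4, 7, 10, 11, 12, 13.
Union after reading y: {4, 11, 12}.
Now take the λ-closure:
From 4 via λ: add 7.
From 7 via λ: add 0.
From 0 via λ: add 3, 13.
From 3 via λ: add 2.
From 13 via λ: add 9.
From 9 via λ: add 10.
No new states can be added; the closed set is {0, 2, 3, 4, 7, 9, 10, 11, 12, 13}.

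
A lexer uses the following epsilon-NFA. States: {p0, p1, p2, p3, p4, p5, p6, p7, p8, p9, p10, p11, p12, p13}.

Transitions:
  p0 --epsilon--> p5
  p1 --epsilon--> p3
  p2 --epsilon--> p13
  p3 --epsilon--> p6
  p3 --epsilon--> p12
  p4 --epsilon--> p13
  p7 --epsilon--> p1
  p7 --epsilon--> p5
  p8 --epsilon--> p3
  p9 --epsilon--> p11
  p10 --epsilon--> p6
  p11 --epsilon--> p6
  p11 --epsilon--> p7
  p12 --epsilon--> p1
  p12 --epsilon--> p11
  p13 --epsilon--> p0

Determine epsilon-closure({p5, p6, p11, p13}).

{p0, p1, p3, p5, p6, p7, p11, p12, p13}

Start with {p5, p6, p11, p13}.
From p11 via epsilon: add p7.
From p13 via epsilon: add p0.
From p7 via epsilon: add p1.
From p1 via epsilon: add p3.
From p3 via epsilon: add p12.
No new states can be added; the closed set is {p0, p1, p3, p5, p6, p7, p11, p12, p13}.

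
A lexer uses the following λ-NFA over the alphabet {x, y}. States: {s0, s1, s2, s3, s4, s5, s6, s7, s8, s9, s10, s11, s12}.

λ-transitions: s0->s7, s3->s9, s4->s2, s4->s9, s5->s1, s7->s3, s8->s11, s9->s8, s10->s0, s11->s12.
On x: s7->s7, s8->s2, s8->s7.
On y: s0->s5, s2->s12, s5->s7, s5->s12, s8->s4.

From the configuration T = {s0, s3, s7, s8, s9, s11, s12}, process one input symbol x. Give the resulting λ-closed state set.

s7 on x → {s7}.
s8 on x → {s2, s7}.
No x-transition from s0, s3, s9, s11, s12.
Union after reading x: {s2, s7}.
Now take the λ-closure:
From s7 via λ: add s3.
From s3 via λ: add s9.
From s9 via λ: add s8.
From s8 via λ: add s11.
From s11 via λ: add s12.
No new states can be added; the closed set is {s2, s3, s7, s8, s9, s11, s12}.

{s2, s3, s7, s8, s9, s11, s12}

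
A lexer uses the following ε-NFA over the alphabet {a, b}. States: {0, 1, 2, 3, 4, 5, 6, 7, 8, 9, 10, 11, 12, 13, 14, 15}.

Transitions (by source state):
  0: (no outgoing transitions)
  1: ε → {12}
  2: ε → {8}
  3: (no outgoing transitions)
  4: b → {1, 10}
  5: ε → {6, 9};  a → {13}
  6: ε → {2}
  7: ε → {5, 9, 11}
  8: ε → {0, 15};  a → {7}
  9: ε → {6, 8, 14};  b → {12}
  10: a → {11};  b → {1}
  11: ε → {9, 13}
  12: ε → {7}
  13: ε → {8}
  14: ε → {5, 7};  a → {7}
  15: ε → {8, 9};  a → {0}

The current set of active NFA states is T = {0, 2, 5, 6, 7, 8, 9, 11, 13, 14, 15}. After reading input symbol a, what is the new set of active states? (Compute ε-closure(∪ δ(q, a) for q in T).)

{0, 2, 5, 6, 7, 8, 9, 11, 13, 14, 15}

5 on a → {13}.
8 on a → {7}.
14 on a → {7}.
15 on a → {0}.
No a-transition from 0, 2, 6, 7, 9, 11, 13.
Union after reading a: {0, 7, 13}.
Now take the ε-closure:
From 7 via ε: add 5, 9, 11.
From 13 via ε: add 8.
From 5 via ε: add 6.
From 8 via ε: add 15.
From 9 via ε: add 14.
From 6 via ε: add 2.
No new states can be added; the closed set is {0, 2, 5, 6, 7, 8, 9, 11, 13, 14, 15}.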